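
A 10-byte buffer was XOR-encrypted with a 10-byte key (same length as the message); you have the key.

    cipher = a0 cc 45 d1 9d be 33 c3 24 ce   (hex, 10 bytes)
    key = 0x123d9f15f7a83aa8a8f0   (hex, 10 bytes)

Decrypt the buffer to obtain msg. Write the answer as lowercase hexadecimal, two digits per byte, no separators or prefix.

a0 XOR 12 = b2
cc XOR 3d = f1
45 XOR 9f = da
d1 XOR 15 = c4
9d XOR f7 = 6a
be XOR a8 = 16
33 XOR 3a = 09
c3 XOR a8 = 6b
24 XOR a8 = 8c
ce XOR f0 = 3e

b2f1dac46a16096b8c3e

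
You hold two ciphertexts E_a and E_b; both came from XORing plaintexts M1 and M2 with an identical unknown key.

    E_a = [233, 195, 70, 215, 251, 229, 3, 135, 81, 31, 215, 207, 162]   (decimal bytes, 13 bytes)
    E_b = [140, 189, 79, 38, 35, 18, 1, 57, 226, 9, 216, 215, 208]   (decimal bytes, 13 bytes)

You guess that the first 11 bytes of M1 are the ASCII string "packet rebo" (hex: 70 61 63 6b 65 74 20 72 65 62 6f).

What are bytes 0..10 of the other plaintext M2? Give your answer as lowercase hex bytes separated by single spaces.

15 1f 6a 9a bd 83 22 cc d6 74 60

First, E_a ⊕ E_b = (M1 ⊕ K) ⊕ (M2 ⊕ K) = M1 ⊕ M2, so the key drops out. Then M2 = (M1 ⊕ M2) ⊕ M1 over the first 11 bytes.
byte 0: (e9 ⊕ 8c) ⊕ 70 = 65 ⊕ 70 = 15
byte 1: (c3 ⊕ bd) ⊕ 61 = 7e ⊕ 61 = 1f
byte 2: (46 ⊕ 4f) ⊕ 63 = 09 ⊕ 63 = 6a
byte 3: (d7 ⊕ 26) ⊕ 6b = f1 ⊕ 6b = 9a
byte 4: (fb ⊕ 23) ⊕ 65 = d8 ⊕ 65 = bd
byte 5: (e5 ⊕ 12) ⊕ 74 = f7 ⊕ 74 = 83
byte 6: (03 ⊕ 01) ⊕ 20 = 02 ⊕ 20 = 22
byte 7: (87 ⊕ 39) ⊕ 72 = be ⊕ 72 = cc
byte 8: (51 ⊕ e2) ⊕ 65 = b3 ⊕ 65 = d6
byte 9: (1f ⊕ 09) ⊕ 62 = 16 ⊕ 62 = 74
byte 10: (d7 ⊕ d8) ⊕ 6f = 0f ⊕ 6f = 60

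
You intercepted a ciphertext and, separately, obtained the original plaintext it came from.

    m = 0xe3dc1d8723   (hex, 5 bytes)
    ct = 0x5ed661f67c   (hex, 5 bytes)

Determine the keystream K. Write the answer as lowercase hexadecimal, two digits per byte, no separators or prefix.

bd0a7c715f

Since ct = m ⊕ K, XORing both sides with m gives K = m ⊕ ct.
e3 XOR 5e = bd
dc XOR d6 = 0a
1d XOR 61 = 7c
87 XOR f6 = 71
23 XOR 7c = 5f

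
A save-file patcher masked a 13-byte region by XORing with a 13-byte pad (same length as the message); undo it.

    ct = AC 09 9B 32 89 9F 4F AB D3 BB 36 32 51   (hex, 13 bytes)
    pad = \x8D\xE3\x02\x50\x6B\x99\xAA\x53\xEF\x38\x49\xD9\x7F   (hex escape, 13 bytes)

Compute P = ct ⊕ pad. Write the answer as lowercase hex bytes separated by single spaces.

21 ea 99 62 e2 06 e5 f8 3c 83 7f eb 2e

XOR is its own inverse, so applying the key byte-wise gives the result directly.
10101100 xor 10001101 = 00100001
00001001 xor 11100011 = 11101010
10011011 xor 00000010 = 10011001
00110010 xor 01010000 = 01100010
10001001 xor 01101011 = 11100010
10011111 xor 10011001 = 00000110
01001111 xor 10101010 = 11100101
10101011 xor 01010011 = 11111000
11010011 xor 11101111 = 00111100
10111011 xor 00111000 = 10000011
00110110 xor 01001001 = 01111111
00110010 xor 11011001 = 11101011
01010001 xor 01111111 = 00101110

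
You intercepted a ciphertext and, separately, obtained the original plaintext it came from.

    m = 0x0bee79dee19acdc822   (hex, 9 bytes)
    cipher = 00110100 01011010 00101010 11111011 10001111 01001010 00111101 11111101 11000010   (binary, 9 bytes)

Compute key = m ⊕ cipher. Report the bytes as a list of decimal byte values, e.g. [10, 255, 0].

[63, 180, 83, 37, 110, 208, 240, 53, 224]

Since cipher = m ⊕ key, XORing both sides with m gives key = m ⊕ cipher.
0b XOR 34 = 3f
ee XOR 5a = b4
79 XOR 2a = 53
de XOR fb = 25
e1 XOR 8f = 6e
9a XOR 4a = d0
cd XOR 3d = f0
c8 XOR fd = 35
22 XOR c2 = e0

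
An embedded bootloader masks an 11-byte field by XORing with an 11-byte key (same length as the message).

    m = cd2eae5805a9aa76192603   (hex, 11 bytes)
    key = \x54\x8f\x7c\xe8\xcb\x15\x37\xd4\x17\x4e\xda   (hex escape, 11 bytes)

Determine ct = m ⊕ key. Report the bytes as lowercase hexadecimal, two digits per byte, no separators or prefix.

99a1d2b0cebc9da20e68d9

11001101 ⊕ 01010100 = 10011001
00101110 ⊕ 10001111 = 10100001
10101110 ⊕ 01111100 = 11010010
01011000 ⊕ 11101000 = 10110000
00000101 ⊕ 11001011 = 11001110
10101001 ⊕ 00010101 = 10111100
10101010 ⊕ 00110111 = 10011101
01110110 ⊕ 11010100 = 10100010
00011001 ⊕ 00010111 = 00001110
00100110 ⊕ 01001110 = 01101000
00000011 ⊕ 11011010 = 11011001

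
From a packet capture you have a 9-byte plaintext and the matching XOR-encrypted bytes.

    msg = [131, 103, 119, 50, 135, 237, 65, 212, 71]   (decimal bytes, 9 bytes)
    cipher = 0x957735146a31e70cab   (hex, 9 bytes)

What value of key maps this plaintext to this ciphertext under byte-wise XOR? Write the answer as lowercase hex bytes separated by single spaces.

Since cipher = msg ⊕ key, XORing both sides with msg gives key = msg ⊕ cipher.
83 xor 95 = 16
67 xor 77 = 10
77 xor 35 = 42
32 xor 14 = 26
87 xor 6a = ed
ed xor 31 = dc
41 xor e7 = a6
d4 xor 0c = d8
47 xor ab = ec

16 10 42 26 ed dc a6 d8 ec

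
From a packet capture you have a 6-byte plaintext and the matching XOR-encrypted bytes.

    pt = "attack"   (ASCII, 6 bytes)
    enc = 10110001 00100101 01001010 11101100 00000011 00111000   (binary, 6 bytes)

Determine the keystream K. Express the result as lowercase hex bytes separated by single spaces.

Since enc = pt ⊕ K, XORing both sides with pt gives K = pt ⊕ enc.
byte 0: 01100001 XOR 10110001 = 11010000
byte 1: 01110100 XOR 00100101 = 01010001
byte 2: 01110100 XOR 01001010 = 00111110
byte 3: 01100001 XOR 11101100 = 10001101
byte 4: 01100011 XOR 00000011 = 01100000
byte 5: 01101011 XOR 00111000 = 01010011

d0 51 3e 8d 60 53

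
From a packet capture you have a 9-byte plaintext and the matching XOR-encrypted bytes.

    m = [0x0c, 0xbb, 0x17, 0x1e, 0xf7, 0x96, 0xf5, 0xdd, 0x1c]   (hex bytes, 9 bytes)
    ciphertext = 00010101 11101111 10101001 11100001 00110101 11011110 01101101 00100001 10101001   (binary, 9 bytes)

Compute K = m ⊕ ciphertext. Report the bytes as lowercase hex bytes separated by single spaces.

19 54 be ff c2 48 98 fc b5

Since ciphertext = m ⊕ K, XORing both sides with m gives K = m ⊕ ciphertext.
byte 0:  12 XOR  21 =  25
byte 1: 187 XOR 239 =  84
byte 2:  23 XOR 169 = 190
byte 3:  30 XOR 225 = 255
byte 4: 247 XOR  53 = 194
byte 5: 150 XOR 222 =  72
byte 6: 245 XOR 109 = 152
byte 7: 221 XOR  33 = 252
byte 8:  28 XOR 169 = 181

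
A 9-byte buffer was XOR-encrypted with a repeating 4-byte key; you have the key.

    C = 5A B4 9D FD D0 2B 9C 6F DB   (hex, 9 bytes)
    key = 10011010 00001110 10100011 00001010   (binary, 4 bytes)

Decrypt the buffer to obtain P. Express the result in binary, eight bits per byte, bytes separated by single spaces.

The 4-byte key repeats, so the effective keystream is 9a 0e a3 0a 9a 0e a3 0a 9a.
byte 0: 5a XOR 9a = c0
byte 1: b4 XOR 0e = ba
byte 2: 9d XOR a3 = 3e
byte 3: fd XOR 0a = f7
byte 4: d0 XOR 9a = 4a
byte 5: 2b XOR 0e = 25
byte 6: 9c XOR a3 = 3f
byte 7: 6f XOR 0a = 65
byte 8: db XOR 9a = 41

11000000 10111010 00111110 11110111 01001010 00100101 00111111 01100101 01000001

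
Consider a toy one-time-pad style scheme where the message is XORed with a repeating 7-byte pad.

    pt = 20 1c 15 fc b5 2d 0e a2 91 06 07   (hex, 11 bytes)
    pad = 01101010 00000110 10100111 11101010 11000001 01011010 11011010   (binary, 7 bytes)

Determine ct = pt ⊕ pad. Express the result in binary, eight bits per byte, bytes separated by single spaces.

01001010 00011010 10110010 00010110 01110100 01110111 11010100 11001000 10010111 10100001 11101101

The 7-byte key repeats, so the effective keystream is 6a 06 a7 ea c1 5a da 6a 06 a7 ea.
byte 0: 20 ^ 6a = 4a
byte 1: 1c ^ 06 = 1a
byte 2: 15 ^ a7 = b2
byte 3: fc ^ ea = 16
byte 4: b5 ^ c1 = 74
byte 5: 2d ^ 5a = 77
byte 6: 0e ^ da = d4
byte 7: a2 ^ 6a = c8
byte 8: 91 ^ 06 = 97
byte 9: 06 ^ a7 = a1
byte 10: 07 ^ ea = ed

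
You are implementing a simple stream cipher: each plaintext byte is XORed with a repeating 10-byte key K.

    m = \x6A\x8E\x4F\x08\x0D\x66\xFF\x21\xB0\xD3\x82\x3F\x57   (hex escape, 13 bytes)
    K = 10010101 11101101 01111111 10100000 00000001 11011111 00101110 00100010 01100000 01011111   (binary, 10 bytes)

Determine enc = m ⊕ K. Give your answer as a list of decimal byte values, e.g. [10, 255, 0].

[255, 99, 48, 168, 12, 185, 209, 3, 208, 140, 23, 210, 40]

The 10-byte key repeats, so the effective keystream is 95 ed 7f a0 01 df 2e 22 60 5f 95 ed 7f.
byte 0: 6a ⊕ 95 = ff
byte 1: 8e ⊕ ed = 63
byte 2: 4f ⊕ 7f = 30
byte 3: 08 ⊕ a0 = a8
byte 4: 0d ⊕ 01 = 0c
byte 5: 66 ⊕ df = b9
byte 6: ff ⊕ 2e = d1
byte 7: 21 ⊕ 22 = 03
byte 8: b0 ⊕ 60 = d0
byte 9: d3 ⊕ 5f = 8c
byte 10: 82 ⊕ 95 = 17
byte 11: 3f ⊕ ed = d2
byte 12: 57 ⊕ 7f = 28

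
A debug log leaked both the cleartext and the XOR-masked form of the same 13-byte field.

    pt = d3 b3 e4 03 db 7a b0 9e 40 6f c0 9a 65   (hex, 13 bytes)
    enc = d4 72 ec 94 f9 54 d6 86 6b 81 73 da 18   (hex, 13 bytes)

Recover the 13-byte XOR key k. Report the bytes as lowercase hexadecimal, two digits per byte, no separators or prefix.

Since enc = pt ⊕ k, XORing both sides with pt gives k = pt ⊕ enc.
byte 0: d3 ^ d4 = 07
byte 1: b3 ^ 72 = c1
byte 2: e4 ^ ec = 08
byte 3: 03 ^ 94 = 97
byte 4: db ^ f9 = 22
byte 5: 7a ^ 54 = 2e
byte 6: b0 ^ d6 = 66
byte 7: 9e ^ 86 = 18
byte 8: 40 ^ 6b = 2b
byte 9: 6f ^ 81 = ee
byte 10: c0 ^ 73 = b3
byte 11: 9a ^ da = 40
byte 12: 65 ^ 18 = 7d

07c10897222e66182beeb3407d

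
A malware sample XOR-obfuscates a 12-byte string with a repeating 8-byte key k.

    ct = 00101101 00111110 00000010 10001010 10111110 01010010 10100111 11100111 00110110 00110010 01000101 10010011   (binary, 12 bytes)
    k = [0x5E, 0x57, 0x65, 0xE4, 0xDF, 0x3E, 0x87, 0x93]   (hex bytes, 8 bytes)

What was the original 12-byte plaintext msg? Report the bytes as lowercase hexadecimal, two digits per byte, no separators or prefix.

The 8-byte key repeats, so the effective keystream is 5e 57 65 e4 df 3e 87 93 5e 57 65 e4.
byte 0: 2d ⊕ 5e = 73
byte 1: 3e ⊕ 57 = 69
byte 2: 02 ⊕ 65 = 67
byte 3: 8a ⊕ e4 = 6e
byte 4: be ⊕ df = 61
byte 5: 52 ⊕ 3e = 6c
byte 6: a7 ⊕ 87 = 20
byte 7: e7 ⊕ 93 = 74
byte 8: 36 ⊕ 5e = 68
byte 9: 32 ⊕ 57 = 65
byte 10: 45 ⊕ 65 = 20
byte 11: 93 ⊕ e4 = 77

7369676e616c207468652077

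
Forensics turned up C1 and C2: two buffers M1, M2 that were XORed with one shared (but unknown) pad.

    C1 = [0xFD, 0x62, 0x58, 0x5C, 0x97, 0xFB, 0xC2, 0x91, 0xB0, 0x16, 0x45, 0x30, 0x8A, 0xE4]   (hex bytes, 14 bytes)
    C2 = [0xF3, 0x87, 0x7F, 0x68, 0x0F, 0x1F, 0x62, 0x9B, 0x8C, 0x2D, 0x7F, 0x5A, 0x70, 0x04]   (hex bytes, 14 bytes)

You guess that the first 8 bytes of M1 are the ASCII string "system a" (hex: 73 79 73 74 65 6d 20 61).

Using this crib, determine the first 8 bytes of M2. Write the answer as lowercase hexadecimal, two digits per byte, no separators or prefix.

First, C1 ⊕ C2 = (M1 ⊕ K) ⊕ (M2 ⊕ K) = M1 ⊕ M2, so the key drops out. Then M2 = (M1 ⊕ M2) ⊕ M1 over the first 8 bytes.
byte 0: (fd xor f3) xor 73 = 0e xor 73 = 7d
byte 1: (62 xor 87) xor 79 = e5 xor 79 = 9c
byte 2: (58 xor 7f) xor 73 = 27 xor 73 = 54
byte 3: (5c xor 68) xor 74 = 34 xor 74 = 40
byte 4: (97 xor 0f) xor 65 = 98 xor 65 = fd
byte 5: (fb xor 1f) xor 6d = e4 xor 6d = 89
byte 6: (c2 xor 62) xor 20 = a0 xor 20 = 80
byte 7: (91 xor 9b) xor 61 = 0a xor 61 = 6b

7d9c5440fd89806b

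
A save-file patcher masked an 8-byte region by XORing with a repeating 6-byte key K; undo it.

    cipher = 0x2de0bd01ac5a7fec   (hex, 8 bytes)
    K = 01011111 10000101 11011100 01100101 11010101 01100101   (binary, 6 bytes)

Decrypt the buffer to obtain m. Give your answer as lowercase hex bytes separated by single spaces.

72 65 61 64 79 3f 20 69

The 6-byte key repeats, so the effective keystream is 5f 85 dc 65 d5 65 5f 85.
byte 0: 2d xor 5f = 72
byte 1: e0 xor 85 = 65
byte 2: bd xor dc = 61
byte 3: 01 xor 65 = 64
byte 4: ac xor d5 = 79
byte 5: 5a xor 65 = 3f
byte 6: 7f xor 5f = 20
byte 7: ec xor 85 = 69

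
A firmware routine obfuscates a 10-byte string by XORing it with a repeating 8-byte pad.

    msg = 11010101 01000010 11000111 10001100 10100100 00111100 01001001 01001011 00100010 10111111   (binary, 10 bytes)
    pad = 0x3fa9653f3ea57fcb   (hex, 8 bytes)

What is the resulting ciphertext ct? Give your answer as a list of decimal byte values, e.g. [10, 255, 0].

The 8-byte key repeats, so the effective keystream is 3f a9 65 3f 3e a5 7f cb 3f a9.
byte 0: d5 xor 3f = ea
byte 1: 42 xor a9 = eb
byte 2: c7 xor 65 = a2
byte 3: 8c xor 3f = b3
byte 4: a4 xor 3e = 9a
byte 5: 3c xor a5 = 99
byte 6: 49 xor 7f = 36
byte 7: 4b xor cb = 80
byte 8: 22 xor 3f = 1d
byte 9: bf xor a9 = 16

[234, 235, 162, 179, 154, 153, 54, 128, 29, 22]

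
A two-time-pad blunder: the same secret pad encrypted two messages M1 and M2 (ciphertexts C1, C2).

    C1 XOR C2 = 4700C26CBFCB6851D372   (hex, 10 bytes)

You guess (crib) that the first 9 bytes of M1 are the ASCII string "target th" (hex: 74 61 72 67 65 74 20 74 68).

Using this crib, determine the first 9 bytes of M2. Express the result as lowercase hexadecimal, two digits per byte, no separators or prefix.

3361b00bdabf4825bb

Since C1 ⊕ C2 = M1 ⊕ M2, XORing with the guessed M1 bytes yields the corresponding M2 bytes: M2 = (C1 ⊕ C2) ⊕ M1.
47 xor 74 = 33
00 xor 61 = 61
c2 xor 72 = b0
6c xor 67 = 0b
bf xor 65 = da
cb xor 74 = bf
68 xor 20 = 48
51 xor 74 = 25
d3 xor 68 = bb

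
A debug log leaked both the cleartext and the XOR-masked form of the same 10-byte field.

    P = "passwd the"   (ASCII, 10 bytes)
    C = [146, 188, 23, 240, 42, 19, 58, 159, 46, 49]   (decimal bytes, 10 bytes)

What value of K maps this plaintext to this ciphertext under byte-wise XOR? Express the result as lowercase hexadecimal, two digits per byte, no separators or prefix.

e2dd64835d771aeb4654

Since C = P ⊕ K, XORing both sides with P gives K = P ⊕ C.
70 XOR 92 = e2
61 XOR bc = dd
73 XOR 17 = 64
73 XOR f0 = 83
77 XOR 2a = 5d
64 XOR 13 = 77
20 XOR 3a = 1a
74 XOR 9f = eb
68 XOR 2e = 46
65 XOR 31 = 54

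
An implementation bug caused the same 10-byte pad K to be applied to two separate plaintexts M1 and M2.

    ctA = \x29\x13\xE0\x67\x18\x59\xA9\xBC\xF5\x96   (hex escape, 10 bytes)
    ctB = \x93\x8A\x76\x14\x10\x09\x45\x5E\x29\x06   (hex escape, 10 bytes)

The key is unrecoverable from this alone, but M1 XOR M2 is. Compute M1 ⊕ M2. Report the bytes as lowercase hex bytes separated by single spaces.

ctA ⊕ ctB = (M1 ⊕ K) ⊕ (M2 ⊕ K) = M1 ⊕ M2 — the shared key cancels under XOR.
 41 ⊕ 147 = 186
 19 ⊕ 138 = 153
224 ⊕ 118 = 150
103 ⊕  20 = 115
 24 ⊕  16 =   8
 89 ⊕   9 =  80
169 ⊕  69 = 236
188 ⊕  94 = 226
245 ⊕  41 = 220
150 ⊕   6 = 144

ba 99 96 73 08 50 ec e2 dc 90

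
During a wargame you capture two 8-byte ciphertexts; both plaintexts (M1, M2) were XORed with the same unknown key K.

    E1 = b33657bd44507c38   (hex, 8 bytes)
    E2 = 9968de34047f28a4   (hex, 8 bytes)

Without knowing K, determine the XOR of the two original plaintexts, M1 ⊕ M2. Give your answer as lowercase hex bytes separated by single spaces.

E1 ⊕ E2 = (M1 ⊕ K) ⊕ (M2 ⊕ K) = M1 ⊕ M2 — the shared key cancels under XOR.
10110011 ⊕ 10011001 = 00101010
00110110 ⊕ 01101000 = 01011110
01010111 ⊕ 11011110 = 10001001
10111101 ⊕ 00110100 = 10001001
01000100 ⊕ 00000100 = 01000000
01010000 ⊕ 01111111 = 00101111
01111100 ⊕ 00101000 = 01010100
00111000 ⊕ 10100100 = 10011100

2a 5e 89 89 40 2f 54 9c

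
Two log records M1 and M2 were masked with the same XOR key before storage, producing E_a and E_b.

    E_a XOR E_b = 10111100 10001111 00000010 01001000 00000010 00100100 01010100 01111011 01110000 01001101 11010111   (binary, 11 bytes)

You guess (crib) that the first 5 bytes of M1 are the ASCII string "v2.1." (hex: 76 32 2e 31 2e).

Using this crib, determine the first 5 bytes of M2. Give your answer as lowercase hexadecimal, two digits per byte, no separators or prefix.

cabd2c792c

Since E_a ⊕ E_b = M1 ⊕ M2, XORing with the guessed M1 bytes yields the corresponding M2 bytes: M2 = (E_a ⊕ E_b) ⊕ M1.
bc ⊕ 76 = ca
8f ⊕ 32 = bd
02 ⊕ 2e = 2c
48 ⊕ 31 = 79
02 ⊕ 2e = 2c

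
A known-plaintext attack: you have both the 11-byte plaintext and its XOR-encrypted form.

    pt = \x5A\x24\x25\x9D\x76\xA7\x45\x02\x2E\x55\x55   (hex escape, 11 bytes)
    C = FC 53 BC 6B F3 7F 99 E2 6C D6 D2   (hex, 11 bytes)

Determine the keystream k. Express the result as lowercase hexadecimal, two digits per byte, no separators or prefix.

a67799f685d8dce0428387

Since C = pt ⊕ k, XORing both sides with pt gives k = pt ⊕ C.
byte 0: 5a ^ fc = a6
byte 1: 24 ^ 53 = 77
byte 2: 25 ^ bc = 99
byte 3: 9d ^ 6b = f6
byte 4: 76 ^ f3 = 85
byte 5: a7 ^ 7f = d8
byte 6: 45 ^ 99 = dc
byte 7: 02 ^ e2 = e0
byte 8: 2e ^ 6c = 42
byte 9: 55 ^ d6 = 83
byte 10: 55 ^ d2 = 87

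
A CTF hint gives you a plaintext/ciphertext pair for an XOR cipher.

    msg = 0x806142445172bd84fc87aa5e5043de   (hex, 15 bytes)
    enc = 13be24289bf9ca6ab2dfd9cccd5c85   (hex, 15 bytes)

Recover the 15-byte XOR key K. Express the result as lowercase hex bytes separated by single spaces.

Since enc = msg ⊕ K, XORing both sides with msg gives K = msg ⊕ enc.
80 ⊕ 13 = 93
61 ⊕ be = df
42 ⊕ 24 = 66
44 ⊕ 28 = 6c
51 ⊕ 9b = ca
72 ⊕ f9 = 8b
bd ⊕ ca = 77
84 ⊕ 6a = ee
fc ⊕ b2 = 4e
87 ⊕ df = 58
aa ⊕ d9 = 73
5e ⊕ cc = 92
50 ⊕ cd = 9d
43 ⊕ 5c = 1f
de ⊕ 85 = 5b

93 df 66 6c ca 8b 77 ee 4e 58 73 92 9d 1f 5b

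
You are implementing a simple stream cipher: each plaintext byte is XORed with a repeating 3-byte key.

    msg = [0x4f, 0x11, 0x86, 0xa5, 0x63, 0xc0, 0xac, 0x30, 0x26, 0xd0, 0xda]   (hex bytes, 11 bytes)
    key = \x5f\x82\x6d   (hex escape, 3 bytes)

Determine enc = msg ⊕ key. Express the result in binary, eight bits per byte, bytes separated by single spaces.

The 3-byte key repeats, so the effective keystream is 5f 82 6d 5f 82 6d 5f 82 6d 5f 82.
byte 0: 01001111 ^ 01011111 = 00010000
byte 1: 00010001 ^ 10000010 = 10010011
byte 2: 10000110 ^ 01101101 = 11101011
byte 3: 10100101 ^ 01011111 = 11111010
byte 4: 01100011 ^ 10000010 = 11100001
byte 5: 11000000 ^ 01101101 = 10101101
byte 6: 10101100 ^ 01011111 = 11110011
byte 7: 00110000 ^ 10000010 = 10110010
byte 8: 00100110 ^ 01101101 = 01001011
byte 9: 11010000 ^ 01011111 = 10001111
byte 10: 11011010 ^ 10000010 = 01011000

00010000 10010011 11101011 11111010 11100001 10101101 11110011 10110010 01001011 10001111 01011000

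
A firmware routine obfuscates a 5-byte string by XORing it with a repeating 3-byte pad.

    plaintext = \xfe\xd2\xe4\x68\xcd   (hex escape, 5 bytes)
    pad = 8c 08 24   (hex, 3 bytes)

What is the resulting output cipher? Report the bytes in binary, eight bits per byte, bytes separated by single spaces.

01110010 11011010 11000000 11100100 11000101

The 3-byte key repeats, so the effective keystream is 8c 08 24 8c 08.
byte 0: 254 ^ 140 = 114
byte 1: 210 ^   8 = 218
byte 2: 228 ^  36 = 192
byte 3: 104 ^ 140 = 228
byte 4: 205 ^   8 = 197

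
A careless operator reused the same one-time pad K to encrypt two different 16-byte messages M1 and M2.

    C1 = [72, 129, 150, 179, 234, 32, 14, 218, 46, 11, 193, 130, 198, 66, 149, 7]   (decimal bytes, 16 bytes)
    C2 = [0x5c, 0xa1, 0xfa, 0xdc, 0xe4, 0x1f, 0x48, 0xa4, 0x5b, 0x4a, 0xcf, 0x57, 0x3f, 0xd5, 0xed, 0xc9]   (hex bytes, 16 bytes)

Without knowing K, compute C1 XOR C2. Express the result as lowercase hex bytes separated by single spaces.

14 20 6c 6f 0e 3f 46 7e 75 41 0e d5 f9 97 78 ce

C1 ⊕ C2 = (M1 ⊕ K) ⊕ (M2 ⊕ K) = M1 ⊕ M2 — the shared key cancels under XOR.
48 ⊕ 5c = 14
81 ⊕ a1 = 20
96 ⊕ fa = 6c
b3 ⊕ dc = 6f
ea ⊕ e4 = 0e
20 ⊕ 1f = 3f
0e ⊕ 48 = 46
da ⊕ a4 = 7e
2e ⊕ 5b = 75
0b ⊕ 4a = 41
c1 ⊕ cf = 0e
82 ⊕ 57 = d5
c6 ⊕ 3f = f9
42 ⊕ d5 = 97
95 ⊕ ed = 78
07 ⊕ c9 = ce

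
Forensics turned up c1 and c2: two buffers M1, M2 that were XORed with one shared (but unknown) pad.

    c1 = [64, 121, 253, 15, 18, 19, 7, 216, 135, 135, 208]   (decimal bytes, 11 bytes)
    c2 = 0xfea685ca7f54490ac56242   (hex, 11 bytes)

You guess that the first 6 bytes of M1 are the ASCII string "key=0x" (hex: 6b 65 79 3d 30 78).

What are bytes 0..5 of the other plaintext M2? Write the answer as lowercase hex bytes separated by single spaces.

First, c1 ⊕ c2 = (M1 ⊕ K) ⊕ (M2 ⊕ K) = M1 ⊕ M2, so the key drops out. Then M2 = (M1 ⊕ M2) ⊕ M1 over the first 6 bytes.
byte 0: (40 xor fe) xor 6b = be xor 6b = d5
byte 1: (79 xor a6) xor 65 = df xor 65 = ba
byte 2: (fd xor 85) xor 79 = 78 xor 79 = 01
byte 3: (0f xor ca) xor 3d = c5 xor 3d = f8
byte 4: (12 xor 7f) xor 30 = 6d xor 30 = 5d
byte 5: (13 xor 54) xor 78 = 47 xor 78 = 3f

d5 ba 01 f8 5d 3f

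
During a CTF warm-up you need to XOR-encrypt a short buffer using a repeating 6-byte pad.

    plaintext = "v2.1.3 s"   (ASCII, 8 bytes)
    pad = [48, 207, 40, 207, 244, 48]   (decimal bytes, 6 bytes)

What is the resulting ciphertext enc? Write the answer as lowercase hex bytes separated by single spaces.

The 6-byte key repeats, so the effective keystream is 30 cf 28 cf f4 30 30 cf.
byte 0: 118 xor  48 =  70
byte 1:  50 xor 207 = 253
byte 2:  46 xor  40 =   6
byte 3:  49 xor 207 = 254
byte 4:  46 xor 244 = 218
byte 5:  51 xor  48 =   3
byte 6:  32 xor  48 =  16
byte 7: 115 xor 207 = 188

46 fd 06 fe da 03 10 bc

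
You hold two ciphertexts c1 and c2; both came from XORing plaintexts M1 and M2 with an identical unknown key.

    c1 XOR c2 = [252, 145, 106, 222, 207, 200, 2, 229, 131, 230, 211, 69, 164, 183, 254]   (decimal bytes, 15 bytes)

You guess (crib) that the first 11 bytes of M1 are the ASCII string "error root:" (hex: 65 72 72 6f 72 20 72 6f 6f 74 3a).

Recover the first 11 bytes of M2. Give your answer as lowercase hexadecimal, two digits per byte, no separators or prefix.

Since c1 ⊕ c2 = M1 ⊕ M2, XORing with the guessed M1 bytes yields the corresponding M2 bytes: M2 = (c1 ⊕ c2) ⊕ M1.
11111100 ⊕ 01100101 = 10011001
10010001 ⊕ 01110010 = 11100011
01101010 ⊕ 01110010 = 00011000
11011110 ⊕ 01101111 = 10110001
11001111 ⊕ 01110010 = 10111101
11001000 ⊕ 00100000 = 11101000
00000010 ⊕ 01110010 = 01110000
11100101 ⊕ 01101111 = 10001010
10000011 ⊕ 01101111 = 11101100
11100110 ⊕ 01110100 = 10010010
11010011 ⊕ 00111010 = 11101001

99e318b1bde8708aec92e9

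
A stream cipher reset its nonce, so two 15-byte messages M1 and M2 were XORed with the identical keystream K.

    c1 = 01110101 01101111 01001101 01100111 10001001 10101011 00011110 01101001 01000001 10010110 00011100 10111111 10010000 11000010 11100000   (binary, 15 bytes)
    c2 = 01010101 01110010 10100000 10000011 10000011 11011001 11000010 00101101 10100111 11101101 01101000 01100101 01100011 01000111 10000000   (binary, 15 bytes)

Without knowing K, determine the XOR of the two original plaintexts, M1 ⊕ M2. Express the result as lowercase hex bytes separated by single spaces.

20 1d ed e4 0a 72 dc 44 e6 7b 74 da f3 85 60

c1 ⊕ c2 = (M1 ⊕ K) ⊕ (M2 ⊕ K) = M1 ⊕ M2 — the shared key cancels under XOR.
117 ⊕  85 =  32
111 ⊕ 114 =  29
 77 ⊕ 160 = 237
103 ⊕ 131 = 228
137 ⊕ 131 =  10
171 ⊕ 217 = 114
 30 ⊕ 194 = 220
105 ⊕  45 =  68
 65 ⊕ 167 = 230
150 ⊕ 237 = 123
 28 ⊕ 104 = 116
191 ⊕ 101 = 218
144 ⊕  99 = 243
194 ⊕  71 = 133
224 ⊕ 128 =  96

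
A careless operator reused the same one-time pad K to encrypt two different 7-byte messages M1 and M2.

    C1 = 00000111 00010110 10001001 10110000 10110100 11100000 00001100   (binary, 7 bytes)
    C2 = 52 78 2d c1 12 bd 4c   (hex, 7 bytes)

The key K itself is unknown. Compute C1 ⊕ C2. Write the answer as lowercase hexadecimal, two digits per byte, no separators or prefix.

C1 ⊕ C2 = (M1 ⊕ K) ⊕ (M2 ⊕ K) = M1 ⊕ M2 — the shared key cancels under XOR.
07 ^ 52 = 55
16 ^ 78 = 6e
89 ^ 2d = a4
b0 ^ c1 = 71
b4 ^ 12 = a6
e0 ^ bd = 5d
0c ^ 4c = 40

556ea471a65d40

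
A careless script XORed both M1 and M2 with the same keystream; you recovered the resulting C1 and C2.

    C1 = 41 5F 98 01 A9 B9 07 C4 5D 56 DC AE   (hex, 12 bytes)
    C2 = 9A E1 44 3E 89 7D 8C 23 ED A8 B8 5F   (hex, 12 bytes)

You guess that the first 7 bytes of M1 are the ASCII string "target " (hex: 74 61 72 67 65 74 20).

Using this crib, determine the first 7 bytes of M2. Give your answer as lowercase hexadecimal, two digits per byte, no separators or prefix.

First, C1 ⊕ C2 = (M1 ⊕ K) ⊕ (M2 ⊕ K) = M1 ⊕ M2, so the key drops out. Then M2 = (M1 ⊕ M2) ⊕ M1 over the first 7 bytes.
byte 0: (41 xor 9a) xor 74 = db xor 74 = af
byte 1: (5f xor e1) xor 61 = be xor 61 = df
byte 2: (98 xor 44) xor 72 = dc xor 72 = ae
byte 3: (01 xor 3e) xor 67 = 3f xor 67 = 58
byte 4: (a9 xor 89) xor 65 = 20 xor 65 = 45
byte 5: (b9 xor 7d) xor 74 = c4 xor 74 = b0
byte 6: (07 xor 8c) xor 20 = 8b xor 20 = ab

afdfae5845b0ab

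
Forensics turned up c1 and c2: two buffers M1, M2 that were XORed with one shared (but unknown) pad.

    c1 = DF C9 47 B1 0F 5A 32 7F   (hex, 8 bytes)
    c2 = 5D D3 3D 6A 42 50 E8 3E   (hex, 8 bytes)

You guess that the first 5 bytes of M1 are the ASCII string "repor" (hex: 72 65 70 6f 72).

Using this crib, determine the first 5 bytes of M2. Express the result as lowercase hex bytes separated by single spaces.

First, c1 ⊕ c2 = (M1 ⊕ K) ⊕ (M2 ⊕ K) = M1 ⊕ M2, so the key drops out. Then M2 = (M1 ⊕ M2) ⊕ M1 over the first 5 bytes.
byte 0: (df xor 5d) xor 72 = 82 xor 72 = f0
byte 1: (c9 xor d3) xor 65 = 1a xor 65 = 7f
byte 2: (47 xor 3d) xor 70 = 7a xor 70 = 0a
byte 3: (b1 xor 6a) xor 6f = db xor 6f = b4
byte 4: (0f xor 42) xor 72 = 4d xor 72 = 3f

f0 7f 0a b4 3f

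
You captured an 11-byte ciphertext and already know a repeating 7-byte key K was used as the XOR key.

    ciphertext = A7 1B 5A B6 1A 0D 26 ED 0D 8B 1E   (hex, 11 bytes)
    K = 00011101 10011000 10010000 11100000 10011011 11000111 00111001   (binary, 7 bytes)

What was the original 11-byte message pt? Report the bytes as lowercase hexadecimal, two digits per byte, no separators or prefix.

ba83ca5681ca1ff0951bfe

The 7-byte key repeats, so the effective keystream is 1d 98 90 e0 9b c7 39 1d 98 90 e0.
byte 0: a7 XOR 1d = ba
byte 1: 1b XOR 98 = 83
byte 2: 5a XOR 90 = ca
byte 3: b6 XOR e0 = 56
byte 4: 1a XOR 9b = 81
byte 5: 0d XOR c7 = ca
byte 6: 26 XOR 39 = 1f
byte 7: ed XOR 1d = f0
byte 8: 0d XOR 98 = 95
byte 9: 8b XOR 90 = 1b
byte 10: 1e XOR e0 = fe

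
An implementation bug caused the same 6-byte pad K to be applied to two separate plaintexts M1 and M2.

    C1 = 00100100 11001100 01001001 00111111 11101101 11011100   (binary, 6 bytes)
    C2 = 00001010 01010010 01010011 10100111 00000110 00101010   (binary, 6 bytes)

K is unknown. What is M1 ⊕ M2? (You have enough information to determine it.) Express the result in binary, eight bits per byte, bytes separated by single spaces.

00101110 10011110 00011010 10011000 11101011 11110110

C1 ⊕ C2 = (M1 ⊕ K) ⊕ (M2 ⊕ K) = M1 ⊕ M2 — the shared key cancels under XOR.
byte 0: 24 XOR 0a = 2e
byte 1: cc XOR 52 = 9e
byte 2: 49 XOR 53 = 1a
byte 3: 3f XOR a7 = 98
byte 4: ed XOR 06 = eb
byte 5: dc XOR 2a = f6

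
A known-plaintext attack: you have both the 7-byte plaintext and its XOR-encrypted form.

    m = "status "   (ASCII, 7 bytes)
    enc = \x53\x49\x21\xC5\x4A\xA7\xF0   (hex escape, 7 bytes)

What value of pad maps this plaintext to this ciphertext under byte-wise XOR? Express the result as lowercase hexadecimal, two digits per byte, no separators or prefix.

203d40b13fd4d0

Since enc = m ⊕ pad, XORing both sides with m gives pad = m ⊕ enc.
73 XOR 53 = 20
74 XOR 49 = 3d
61 XOR 21 = 40
74 XOR c5 = b1
75 XOR 4a = 3f
73 XOR a7 = d4
20 XOR f0 = d0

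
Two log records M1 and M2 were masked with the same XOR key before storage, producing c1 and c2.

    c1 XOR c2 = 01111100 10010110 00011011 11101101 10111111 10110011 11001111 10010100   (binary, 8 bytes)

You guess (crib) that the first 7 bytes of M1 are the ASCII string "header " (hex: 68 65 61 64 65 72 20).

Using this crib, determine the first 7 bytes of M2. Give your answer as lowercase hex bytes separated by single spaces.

Since c1 ⊕ c2 = M1 ⊕ M2, XORing with the guessed M1 bytes yields the corresponding M2 bytes: M2 = (c1 ⊕ c2) ⊕ M1.
byte 0: 7c ^ 68 = 14
byte 1: 96 ^ 65 = f3
byte 2: 1b ^ 61 = 7a
byte 3: ed ^ 64 = 89
byte 4: bf ^ 65 = da
byte 5: b3 ^ 72 = c1
byte 6: cf ^ 20 = ef

14 f3 7a 89 da c1 ef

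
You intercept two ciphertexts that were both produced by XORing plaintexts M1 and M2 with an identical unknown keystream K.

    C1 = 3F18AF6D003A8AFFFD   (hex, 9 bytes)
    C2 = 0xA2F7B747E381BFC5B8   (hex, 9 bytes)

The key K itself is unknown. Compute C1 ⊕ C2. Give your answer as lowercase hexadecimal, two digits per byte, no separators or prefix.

C1 ⊕ C2 = (M1 ⊕ K) ⊕ (M2 ⊕ K) = M1 ⊕ M2 — the shared key cancels under XOR.
byte 0: 3f ⊕ a2 = 9d
byte 1: 18 ⊕ f7 = ef
byte 2: af ⊕ b7 = 18
byte 3: 6d ⊕ 47 = 2a
byte 4: 00 ⊕ e3 = e3
byte 5: 3a ⊕ 81 = bb
byte 6: 8a ⊕ bf = 35
byte 7: ff ⊕ c5 = 3a
byte 8: fd ⊕ b8 = 45

9def182ae3bb353a45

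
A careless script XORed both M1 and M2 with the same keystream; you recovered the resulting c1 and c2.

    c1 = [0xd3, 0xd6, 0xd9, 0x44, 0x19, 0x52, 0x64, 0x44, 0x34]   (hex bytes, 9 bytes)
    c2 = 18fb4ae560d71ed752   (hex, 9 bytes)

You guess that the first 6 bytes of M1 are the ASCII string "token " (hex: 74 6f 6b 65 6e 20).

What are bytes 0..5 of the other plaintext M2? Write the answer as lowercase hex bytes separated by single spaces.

bf 42 f8 c4 17 a5

First, c1 ⊕ c2 = (M1 ⊕ K) ⊕ (M2 ⊕ K) = M1 ⊕ M2, so the key drops out. Then M2 = (M1 ⊕ M2) ⊕ M1 over the first 6 bytes.
byte 0: (d3 ⊕ 18) ⊕ 74 = cb ⊕ 74 = bf
byte 1: (d6 ⊕ fb) ⊕ 6f = 2d ⊕ 6f = 42
byte 2: (d9 ⊕ 4a) ⊕ 6b = 93 ⊕ 6b = f8
byte 3: (44 ⊕ e5) ⊕ 65 = a1 ⊕ 65 = c4
byte 4: (19 ⊕ 60) ⊕ 6e = 79 ⊕ 6e = 17
byte 5: (52 ⊕ d7) ⊕ 20 = 85 ⊕ 20 = a5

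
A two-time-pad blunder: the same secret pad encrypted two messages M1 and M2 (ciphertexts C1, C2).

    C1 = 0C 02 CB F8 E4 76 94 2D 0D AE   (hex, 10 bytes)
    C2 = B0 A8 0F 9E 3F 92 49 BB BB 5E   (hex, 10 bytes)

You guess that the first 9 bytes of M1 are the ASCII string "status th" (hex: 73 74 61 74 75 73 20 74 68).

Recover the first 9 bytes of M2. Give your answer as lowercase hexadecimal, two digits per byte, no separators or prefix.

First, C1 ⊕ C2 = (M1 ⊕ K) ⊕ (M2 ⊕ K) = M1 ⊕ M2, so the key drops out. Then M2 = (M1 ⊕ M2) ⊕ M1 over the first 9 bytes.
byte 0: (0c XOR b0) XOR 73 = bc XOR 73 = cf
byte 1: (02 XOR a8) XOR 74 = aa XOR 74 = de
byte 2: (cb XOR 0f) XOR 61 = c4 XOR 61 = a5
byte 3: (f8 XOR 9e) XOR 74 = 66 XOR 74 = 12
byte 4: (e4 XOR 3f) XOR 75 = db XOR 75 = ae
byte 5: (76 XOR 92) XOR 73 = e4 XOR 73 = 97
byte 6: (94 XOR 49) XOR 20 = dd XOR 20 = fd
byte 7: (2d XOR bb) XOR 74 = 96 XOR 74 = e2
byte 8: (0d XOR bb) XOR 68 = b6 XOR 68 = de

cfdea512ae97fde2de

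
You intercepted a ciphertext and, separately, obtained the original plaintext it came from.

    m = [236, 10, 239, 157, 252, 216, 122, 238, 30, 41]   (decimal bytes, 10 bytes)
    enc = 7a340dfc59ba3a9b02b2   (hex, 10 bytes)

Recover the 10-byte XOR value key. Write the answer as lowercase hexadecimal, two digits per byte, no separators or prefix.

Since enc = m ⊕ key, XORing both sides with m gives key = m ⊕ enc.
byte 0: ec ⊕ 7a = 96
byte 1: 0a ⊕ 34 = 3e
byte 2: ef ⊕ 0d = e2
byte 3: 9d ⊕ fc = 61
byte 4: fc ⊕ 59 = a5
byte 5: d8 ⊕ ba = 62
byte 6: 7a ⊕ 3a = 40
byte 7: ee ⊕ 9b = 75
byte 8: 1e ⊕ 02 = 1c
byte 9: 29 ⊕ b2 = 9b

963ee261a56240751c9b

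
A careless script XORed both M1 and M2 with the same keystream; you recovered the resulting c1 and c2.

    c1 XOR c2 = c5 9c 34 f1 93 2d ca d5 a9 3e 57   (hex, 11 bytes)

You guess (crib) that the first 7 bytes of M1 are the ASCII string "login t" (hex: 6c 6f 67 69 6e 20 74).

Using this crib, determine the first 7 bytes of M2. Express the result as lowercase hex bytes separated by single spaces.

a9 f3 53 98 fd 0d be

Since c1 ⊕ c2 = M1 ⊕ M2, XORing with the guessed M1 bytes yields the corresponding M2 bytes: M2 = (c1 ⊕ c2) ⊕ M1.
byte 0: 11000101 ^ 01101100 = 10101001
byte 1: 10011100 ^ 01101111 = 11110011
byte 2: 00110100 ^ 01100111 = 01010011
byte 3: 11110001 ^ 01101001 = 10011000
byte 4: 10010011 ^ 01101110 = 11111101
byte 5: 00101101 ^ 00100000 = 00001101
byte 6: 11001010 ^ 01110100 = 10111110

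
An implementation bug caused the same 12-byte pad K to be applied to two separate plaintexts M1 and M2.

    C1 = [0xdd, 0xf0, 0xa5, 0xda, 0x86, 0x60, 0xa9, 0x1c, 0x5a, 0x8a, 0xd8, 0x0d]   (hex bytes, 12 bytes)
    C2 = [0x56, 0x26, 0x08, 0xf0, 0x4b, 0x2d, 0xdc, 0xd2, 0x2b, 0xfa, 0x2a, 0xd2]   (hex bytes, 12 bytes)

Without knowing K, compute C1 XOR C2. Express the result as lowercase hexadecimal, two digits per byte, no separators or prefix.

8bd6ad2acd4d75ce7170f2df

C1 ⊕ C2 = (M1 ⊕ K) ⊕ (M2 ⊕ K) = M1 ⊕ M2 — the shared key cancels under XOR.
221 XOR  86 = 139
240 XOR  38 = 214
165 XOR   8 = 173
218 XOR 240 =  42
134 XOR  75 = 205
 96 XOR  45 =  77
169 XOR 220 = 117
 28 XOR 210 = 206
 90 XOR  43 = 113
138 XOR 250 = 112
216 XOR  42 = 242
 13 XOR 210 = 223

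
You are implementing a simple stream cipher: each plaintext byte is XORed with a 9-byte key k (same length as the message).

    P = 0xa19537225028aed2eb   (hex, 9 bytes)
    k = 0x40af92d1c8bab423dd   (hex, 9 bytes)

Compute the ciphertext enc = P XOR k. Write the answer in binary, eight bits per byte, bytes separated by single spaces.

11100001 00111010 10100101 11110011 10011000 10010010 00011010 11110001 00110110

byte 0: 161 ^  64 = 225
byte 1: 149 ^ 175 =  58
byte 2:  55 ^ 146 = 165
byte 3:  34 ^ 209 = 243
byte 4:  80 ^ 200 = 152
byte 5:  40 ^ 186 = 146
byte 6: 174 ^ 180 =  26
byte 7: 210 ^  35 = 241
byte 8: 235 ^ 221 =  54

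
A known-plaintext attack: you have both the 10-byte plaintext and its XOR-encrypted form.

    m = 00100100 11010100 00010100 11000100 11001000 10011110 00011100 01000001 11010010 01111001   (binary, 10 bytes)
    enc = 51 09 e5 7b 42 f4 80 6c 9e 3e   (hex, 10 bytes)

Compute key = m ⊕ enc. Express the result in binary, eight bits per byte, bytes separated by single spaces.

01110101 11011101 11110001 10111111 10001010 01101010 10011100 00101101 01001100 01000111

Since enc = m ⊕ key, XORing both sides with m gives key = m ⊕ enc.
24 ^ 51 = 75
d4 ^ 09 = dd
14 ^ e5 = f1
c4 ^ 7b = bf
c8 ^ 42 = 8a
9e ^ f4 = 6a
1c ^ 80 = 9c
41 ^ 6c = 2d
d2 ^ 9e = 4c
79 ^ 3e = 47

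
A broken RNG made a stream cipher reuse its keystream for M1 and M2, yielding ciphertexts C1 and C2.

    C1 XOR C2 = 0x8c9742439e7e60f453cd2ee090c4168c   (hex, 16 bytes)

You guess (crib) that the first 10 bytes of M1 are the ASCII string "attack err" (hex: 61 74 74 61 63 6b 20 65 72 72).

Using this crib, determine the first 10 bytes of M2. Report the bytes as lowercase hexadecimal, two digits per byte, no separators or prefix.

ede33622fd15409121bf

Since C1 ⊕ C2 = M1 ⊕ M2, XORing with the guessed M1 bytes yields the corresponding M2 bytes: M2 = (C1 ⊕ C2) ⊕ M1.
140 XOR  97 = 237
151 XOR 116 = 227
 66 XOR 116 =  54
 67 XOR  97 =  34
158 XOR  99 = 253
126 XOR 107 =  21
 96 XOR  32 =  64
244 XOR 101 = 145
 83 XOR 114 =  33
205 XOR 114 = 191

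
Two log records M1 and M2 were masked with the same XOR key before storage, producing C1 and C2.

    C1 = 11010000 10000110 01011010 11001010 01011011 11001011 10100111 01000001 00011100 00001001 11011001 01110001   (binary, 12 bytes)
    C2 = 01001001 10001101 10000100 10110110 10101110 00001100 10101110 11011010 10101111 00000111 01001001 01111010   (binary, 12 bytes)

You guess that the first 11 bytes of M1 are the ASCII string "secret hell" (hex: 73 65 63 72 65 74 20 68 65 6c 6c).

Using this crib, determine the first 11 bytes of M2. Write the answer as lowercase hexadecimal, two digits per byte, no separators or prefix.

ea6ebd0e90b329f3d662fc

First, C1 ⊕ C2 = (M1 ⊕ K) ⊕ (M2 ⊕ K) = M1 ⊕ M2, so the key drops out. Then M2 = (M1 ⊕ M2) ⊕ M1 over the first 11 bytes.
byte 0: (d0 ^ 49) ^ 73 = 99 ^ 73 = ea
byte 1: (86 ^ 8d) ^ 65 = 0b ^ 65 = 6e
byte 2: (5a ^ 84) ^ 63 = de ^ 63 = bd
byte 3: (ca ^ b6) ^ 72 = 7c ^ 72 = 0e
byte 4: (5b ^ ae) ^ 65 = f5 ^ 65 = 90
byte 5: (cb ^ 0c) ^ 74 = c7 ^ 74 = b3
byte 6: (a7 ^ ae) ^ 20 = 09 ^ 20 = 29
byte 7: (41 ^ da) ^ 68 = 9b ^ 68 = f3
byte 8: (1c ^ af) ^ 65 = b3 ^ 65 = d6
byte 9: (09 ^ 07) ^ 6c = 0e ^ 6c = 62
byte 10: (d9 ^ 49) ^ 6c = 90 ^ 6c = fc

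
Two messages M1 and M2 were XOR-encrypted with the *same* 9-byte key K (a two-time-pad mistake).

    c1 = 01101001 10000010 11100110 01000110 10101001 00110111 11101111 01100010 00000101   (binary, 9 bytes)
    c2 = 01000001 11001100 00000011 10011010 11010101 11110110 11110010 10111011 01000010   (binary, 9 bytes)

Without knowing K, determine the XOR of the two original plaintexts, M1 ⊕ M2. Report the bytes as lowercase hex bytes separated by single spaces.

c1 ⊕ c2 = (M1 ⊕ K) ⊕ (M2 ⊕ K) = M1 ⊕ M2 — the shared key cancels under XOR.
105 ^  65 =  40
130 ^ 204 =  78
230 ^   3 = 229
 70 ^ 154 = 220
169 ^ 213 = 124
 55 ^ 246 = 193
239 ^ 242 =  29
 98 ^ 187 = 217
  5 ^  66 =  71

28 4e e5 dc 7c c1 1d d9 47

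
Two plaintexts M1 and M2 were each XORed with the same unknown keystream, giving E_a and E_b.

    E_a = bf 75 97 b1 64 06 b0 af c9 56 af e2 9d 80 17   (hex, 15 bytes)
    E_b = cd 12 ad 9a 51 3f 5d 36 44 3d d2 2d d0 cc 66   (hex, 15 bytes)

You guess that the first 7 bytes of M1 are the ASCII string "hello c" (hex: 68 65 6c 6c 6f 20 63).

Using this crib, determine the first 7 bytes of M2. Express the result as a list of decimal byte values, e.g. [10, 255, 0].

First, E_a ⊕ E_b = (M1 ⊕ K) ⊕ (M2 ⊕ K) = M1 ⊕ M2, so the key drops out. Then M2 = (M1 ⊕ M2) ⊕ M1 over the first 7 bytes.
byte 0: (bf xor cd) xor 68 = 72 xor 68 = 1a
byte 1: (75 xor 12) xor 65 = 67 xor 65 = 02
byte 2: (97 xor ad) xor 6c = 3a xor 6c = 56
byte 3: (b1 xor 9a) xor 6c = 2b xor 6c = 47
byte 4: (64 xor 51) xor 6f = 35 xor 6f = 5a
byte 5: (06 xor 3f) xor 20 = 39 xor 20 = 19
byte 6: (b0 xor 5d) xor 63 = ed xor 63 = 8e

[26, 2, 86, 71, 90, 25, 142]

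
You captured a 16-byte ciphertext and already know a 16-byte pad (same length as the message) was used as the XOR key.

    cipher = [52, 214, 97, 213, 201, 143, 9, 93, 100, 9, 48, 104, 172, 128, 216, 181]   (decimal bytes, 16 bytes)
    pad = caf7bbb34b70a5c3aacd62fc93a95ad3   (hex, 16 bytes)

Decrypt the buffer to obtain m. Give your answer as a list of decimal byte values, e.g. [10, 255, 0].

XOR is its own inverse, so applying the key byte-wise gives the result directly.
byte 0: 34 xor ca = fe
byte 1: d6 xor f7 = 21
byte 2: 61 xor bb = da
byte 3: d5 xor b3 = 66
byte 4: c9 xor 4b = 82
byte 5: 8f xor 70 = ff
byte 6: 09 xor a5 = ac
byte 7: 5d xor c3 = 9e
byte 8: 64 xor aa = ce
byte 9: 09 xor cd = c4
byte 10: 30 xor 62 = 52
byte 11: 68 xor fc = 94
byte 12: ac xor 93 = 3f
byte 13: 80 xor a9 = 29
byte 14: d8 xor 5a = 82
byte 15: b5 xor d3 = 66

[254, 33, 218, 102, 130, 255, 172, 158, 206, 196, 82, 148, 63, 41, 130, 102]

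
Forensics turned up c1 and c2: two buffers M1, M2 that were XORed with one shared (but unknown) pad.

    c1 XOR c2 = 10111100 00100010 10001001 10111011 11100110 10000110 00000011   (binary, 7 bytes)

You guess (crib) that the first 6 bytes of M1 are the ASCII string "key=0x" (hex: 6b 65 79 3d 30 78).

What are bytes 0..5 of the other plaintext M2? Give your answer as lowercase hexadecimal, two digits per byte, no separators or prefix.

Since c1 ⊕ c2 = M1 ⊕ M2, XORing with the guessed M1 bytes yields the corresponding M2 bytes: M2 = (c1 ⊕ c2) ⊕ M1.
byte 0: bc XOR 6b = d7
byte 1: 22 XOR 65 = 47
byte 2: 89 XOR 79 = f0
byte 3: bb XOR 3d = 86
byte 4: e6 XOR 30 = d6
byte 5: 86 XOR 78 = fe

d747f086d6fe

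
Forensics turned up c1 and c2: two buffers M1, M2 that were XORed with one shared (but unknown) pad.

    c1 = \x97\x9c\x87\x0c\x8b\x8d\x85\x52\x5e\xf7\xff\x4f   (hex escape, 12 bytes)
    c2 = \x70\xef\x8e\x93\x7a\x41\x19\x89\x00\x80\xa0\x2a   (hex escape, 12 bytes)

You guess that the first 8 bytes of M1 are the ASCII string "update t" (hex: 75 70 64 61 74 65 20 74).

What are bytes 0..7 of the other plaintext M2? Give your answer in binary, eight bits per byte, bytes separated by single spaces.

10010010 00000011 01101101 11111110 10000101 10101001 10111100 10101111

First, c1 ⊕ c2 = (M1 ⊕ K) ⊕ (M2 ⊕ K) = M1 ⊕ M2, so the key drops out. Then M2 = (M1 ⊕ M2) ⊕ M1 over the first 8 bytes.
byte 0: (97 ⊕ 70) ⊕ 75 = e7 ⊕ 75 = 92
byte 1: (9c ⊕ ef) ⊕ 70 = 73 ⊕ 70 = 03
byte 2: (87 ⊕ 8e) ⊕ 64 = 09 ⊕ 64 = 6d
byte 3: (0c ⊕ 93) ⊕ 61 = 9f ⊕ 61 = fe
byte 4: (8b ⊕ 7a) ⊕ 74 = f1 ⊕ 74 = 85
byte 5: (8d ⊕ 41) ⊕ 65 = cc ⊕ 65 = a9
byte 6: (85 ⊕ 19) ⊕ 20 = 9c ⊕ 20 = bc
byte 7: (52 ⊕ 89) ⊕ 74 = db ⊕ 74 = af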